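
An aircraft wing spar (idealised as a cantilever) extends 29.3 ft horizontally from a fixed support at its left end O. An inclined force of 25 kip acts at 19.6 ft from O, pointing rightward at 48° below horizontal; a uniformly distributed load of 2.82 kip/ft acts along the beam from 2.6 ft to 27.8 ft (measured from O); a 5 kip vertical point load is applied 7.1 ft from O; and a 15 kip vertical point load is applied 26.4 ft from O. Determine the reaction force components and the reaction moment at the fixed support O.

Resultant of the distributed load: 2.82 × 25.2 = 71.064 kip at 15.2 ft from O.
ΣF_x = 0: O_x + 25·cos48° = 0 → O_x = -16.73 kip.
ΣF_y = 0: O_y − 25·sin48° − 2.82·25.2 − 5 − 15 = 0 → O_y = 109.6 kip.
ΣM about O: M_O − 25·sin48°·19.6 − (2.82·25.2)·15.2 − 5·7.1 − 15·26.4 = 0 → M_O = 1876 kip·ft.

O_x = -16.73 kip, O_y = 109.6 kip, M_O = 1876 kip·ft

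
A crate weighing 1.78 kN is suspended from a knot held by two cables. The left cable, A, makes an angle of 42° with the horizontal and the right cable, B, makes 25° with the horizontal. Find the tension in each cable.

ΣF_x = 0: −T_A·cos42° + T_B·cos25° = 0 → T_B = 0.81997·T_A.
ΣF_y = 0: T_A·sin42° + T_B·sin25° = 1.78.
Substitute: T_A·(0.669131 + 0.81997·0.422618) = 1.78 → T_A = 1.75255 ≈ 1.753 kN.
Then T_B = 0.81997 × 1.75255 = 1.437 kN.

T_A = 1.753 kN, T_B = 1.437 kN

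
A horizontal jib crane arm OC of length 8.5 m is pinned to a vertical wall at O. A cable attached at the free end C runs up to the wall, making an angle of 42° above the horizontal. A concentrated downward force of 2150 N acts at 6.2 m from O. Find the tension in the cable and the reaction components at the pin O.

ΣM about O: T·sin42°·8.5 − 2150·6.2 = 0 → T = 13330/(8.5·0.669131) = 2343.69 ≈ 2344 N.
ΣF_x = 0: O_x − T·cos42° = 0 → O_x = 2343.69 × 0.743145 = 1742 N.
ΣF_y = 0: O_y + T·sin42° − 2150 = 0 → O_y = 2150 − 2343.69 × 0.669131 = 581.8 N.

T = 2344 N, O_x = 1742 N, O_y = 581.8 N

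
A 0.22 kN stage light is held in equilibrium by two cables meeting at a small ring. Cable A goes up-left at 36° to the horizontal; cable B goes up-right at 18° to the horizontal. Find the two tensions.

ΣF_x = 0: −T_A·cos36° + T_B·cos18° = 0 → T_B = 0.850651·T_A.
ΣF_y = 0: T_A·sin36° + T_B·sin18° = 0.22.
Substitute: T_A·(0.587785 + 0.850651·0.309017) = 0.22 → T_A = 0.258626 ≈ 0.2586 kN.
Then T_B = 0.850651 × 0.258626 = 0.2200 kN.

T_A = 0.2586 kN, T_B = 0.2200 kN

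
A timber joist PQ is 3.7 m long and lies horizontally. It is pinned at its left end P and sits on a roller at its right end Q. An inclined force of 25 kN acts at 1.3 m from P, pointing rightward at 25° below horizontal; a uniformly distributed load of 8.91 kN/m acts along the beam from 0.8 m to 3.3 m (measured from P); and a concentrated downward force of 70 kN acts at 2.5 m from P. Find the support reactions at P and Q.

Resultant of the distributed load: 8.91 × 2.5 = 22.275 kN at 2.05 m from P.
Taking moments about P: Q_y·3.7 − 25·sin25°·1.3 − (8.91·2.5)·2.05 − 70·2.5 = 0 → Q_y = 234.399/3.7 = 63.3511 ≈ 63.35 kN.
ΣF_y = 0: P_y + 63.3511 − 25·sin25° − 8.91·2.5 − 70 = 0 → P_y = 39.49 kN.
ΣF_x = 0: P_x + 25·cos25° = 0 → P_x = -22.66 kN.

P_x = -22.66 kN, P_y = 39.49 kN, Q_y = 63.35 kN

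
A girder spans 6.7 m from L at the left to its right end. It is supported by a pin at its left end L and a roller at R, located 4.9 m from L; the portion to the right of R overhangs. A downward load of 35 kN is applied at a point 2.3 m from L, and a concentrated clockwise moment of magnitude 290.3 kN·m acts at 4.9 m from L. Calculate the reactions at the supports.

Moments about L: R_y·4.9 − 35·2.3 − 290.3 = 0 → R_y = 370.8/4.9 = 75.6735 ≈ 75.67 kN.
ΣF_y = 0: L_y + 75.6735 − 35 = 0 → L_y = -40.67 kN.
ΣF_x = 0: no horizontal applied forces, so L_x = 0.

L_x = 0, L_y = -40.67 kN, R_y = 75.67 kN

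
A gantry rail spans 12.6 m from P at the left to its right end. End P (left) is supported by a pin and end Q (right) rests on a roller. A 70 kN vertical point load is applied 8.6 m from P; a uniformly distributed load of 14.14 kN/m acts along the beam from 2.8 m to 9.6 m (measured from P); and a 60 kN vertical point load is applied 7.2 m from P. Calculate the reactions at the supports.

P_x = 0, P_y = 96.78 kN, Q_y = 129.4 kN

Resultant of the distributed load: 14.14 × 6.8 = 96.152 kN at 6.2 m from P.
ΣM about P: Q_y·12.6 − 70·8.6 − (14.14·6.8)·6.2 − 60·7.2 = 0 → Q_y = 1630.1424/12.6 = 129.376 ≈ 129.4 kN.
ΣF_y = 0: P_y + 129.376 − 70 − 14.14·6.8 − 60 = 0 → P_y = 96.78 kN.
ΣF_x = 0: no horizontal applied forces, so P_x = 0.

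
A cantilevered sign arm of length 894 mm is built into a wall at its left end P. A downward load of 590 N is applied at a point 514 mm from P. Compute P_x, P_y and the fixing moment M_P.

ΣF_x = 0: P_x = 0.
ΣF_y = 0: P_y − 590 = 0 → P_y = 590.0 N.
ΣM about P: M_P − 590·514 = 0 → M_P = 303300 N·mm.

P_x = 0, P_y = 590.0 N, M_P = 303300 N·mm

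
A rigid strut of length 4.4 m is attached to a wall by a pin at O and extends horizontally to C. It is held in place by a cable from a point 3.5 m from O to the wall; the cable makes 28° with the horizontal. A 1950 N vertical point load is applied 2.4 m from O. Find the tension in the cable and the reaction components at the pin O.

T = 2848 N, O_x = 2515 N, O_y = 612.9 N

ΣM about O: T·sin28°·3.5 − 1950·2.4 = 0 → T = 4680/(3.5·0.469472) = 2848.18 ≈ 2848 N.
ΣF_x = 0: O_x − T·cos28° = 0 → O_x = 2848.18 × 0.882948 = 2515 N.
ΣF_y = 0: O_y + T·sin28° − 1950 = 0 → O_y = 1950 − 2848.18 × 0.469472 = 612.9 N.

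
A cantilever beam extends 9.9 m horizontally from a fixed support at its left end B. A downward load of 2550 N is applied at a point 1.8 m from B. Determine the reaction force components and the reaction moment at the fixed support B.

B_x = 0, B_y = 2550 N, M_B = 4590 N·m

ΣF_x = 0: B_x = 0.
ΣF_y = 0: B_y − 2550 = 0 → B_y = 2550 N.
ΣM about B: M_B − 2550·1.8 = 0 → M_B = 4590 N·m.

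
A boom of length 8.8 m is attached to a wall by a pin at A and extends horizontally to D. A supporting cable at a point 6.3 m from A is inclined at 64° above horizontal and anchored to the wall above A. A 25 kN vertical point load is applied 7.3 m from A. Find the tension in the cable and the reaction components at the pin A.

T = 32.23 kN, A_x = 14.13 kN, A_y = -3.968 kN

ΣM about A: T·sin64°·6.3 − 25·7.3 = 0 → T = 182.5/(6.3·0.898794) = 32.2301 ≈ 32.23 kN.
ΣF_x = 0: A_x − T·cos64° = 0 → A_x = 32.2301 × 0.438371 = 14.13 kN.
ΣF_y = 0: A_y + T·sin64° − 25 = 0 → A_y = 25 − 32.2301 × 0.898794 = -3.968 kN.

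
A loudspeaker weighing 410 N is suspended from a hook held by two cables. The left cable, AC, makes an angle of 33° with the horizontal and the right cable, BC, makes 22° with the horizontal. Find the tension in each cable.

T_AC = 464.1 N, T_BC = 419.8 N

ΣF_x = 0: −T_AC·cos33° + T_BC·cos22° = 0 → T_BC = 0.904535·T_AC.
ΣF_y = 0: T_AC·sin33° + T_BC·sin22° = 410.
Substitute: T_AC·(0.544639 + 0.904535·0.374607) = 410 → T_AC = 464.072 ≈ 464.1 N.
Then T_BC = 0.904535 × 464.072 = 419.8 N.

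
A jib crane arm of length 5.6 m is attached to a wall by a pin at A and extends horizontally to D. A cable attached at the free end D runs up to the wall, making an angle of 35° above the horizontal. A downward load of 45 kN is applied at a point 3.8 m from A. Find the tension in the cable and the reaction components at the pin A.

T = 53.24 kN, A_x = 43.61 kN, A_y = 14.46 kN

ΣM about A: T·sin35°·5.6 − 45·3.8 = 0 → T = 171/(5.6·0.573576) = 53.2374 ≈ 53.24 kN.
ΣF_x = 0: A_x − T·cos35° = 0 → A_x = 53.2374 × 0.819152 = 43.61 kN.
ΣF_y = 0: A_y + T·sin35° − 45 = 0 → A_y = 45 − 53.2374 × 0.573576 = 14.46 kN.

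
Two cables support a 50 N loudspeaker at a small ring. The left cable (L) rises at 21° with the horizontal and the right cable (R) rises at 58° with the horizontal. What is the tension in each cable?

ΣF_x = 0: −T_L·cos21° + T_R·cos58° = 0 → T_R = 1.76174·T_L.
ΣF_y = 0: T_L·sin21° + T_R·sin58° = 50.
Substitute: T_L·(0.358368 + 1.76174·0.848048) = 50 → T_L = 26.9919 ≈ 26.99 N.
Then T_R = 1.76174 × 26.9919 = 47.55 N.

T_L = 26.99 N, T_R = 47.55 N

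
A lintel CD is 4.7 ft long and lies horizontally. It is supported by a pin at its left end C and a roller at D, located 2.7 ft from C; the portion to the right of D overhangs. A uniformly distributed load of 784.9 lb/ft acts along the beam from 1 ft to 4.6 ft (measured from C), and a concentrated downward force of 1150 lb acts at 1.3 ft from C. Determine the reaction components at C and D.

C_x = 0, C_y = 491.6 lb, D_y = 3484 lb

Resultant of the distributed load: 784.9 × 3.6 = 2825.64 lb at 2.8 ft from C.
ΣM about C: D_y·2.7 − (784.9·3.6)·2.8 − 1150·1.3 = 0 → D_y = 9406.792/2.7 = 3484 lb.
ΣF_y = 0: C_y + 3484 − 784.9·3.6 − 1150 = 0 → C_y = 491.6 lb.
ΣF_x = 0: no horizontal applied forces, so C_x = 0.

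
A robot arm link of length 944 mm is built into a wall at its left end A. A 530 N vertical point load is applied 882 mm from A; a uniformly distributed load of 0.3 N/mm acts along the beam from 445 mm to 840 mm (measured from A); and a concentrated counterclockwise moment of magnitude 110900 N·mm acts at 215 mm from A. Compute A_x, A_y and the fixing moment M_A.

A_x = 0, A_y = 648.5 N, M_A = 432700 N·mm

Resultant of the distributed load: 0.3 × 395 = 118.5 N at 642.5 mm from A.
ΣF_x = 0: A_x = 0.
ΣF_y = 0: A_y − 530 − 0.3·395 = 0 → A_y = 648.5 N.
ΣM about A: M_A − 530·882 − (0.3·395)·642.5 + 110900 = 0 → M_A = 432700 N·mm.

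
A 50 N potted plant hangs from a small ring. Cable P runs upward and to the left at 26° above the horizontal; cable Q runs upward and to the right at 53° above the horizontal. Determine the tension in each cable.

ΣF_x = 0: −T_P·cos26° + T_Q·cos53° = 0 → T_Q = 1.49347·T_P.
ΣF_y = 0: T_P·sin26° + T_Q·sin53° = 50.
Substitute: T_P·(0.438371 + 1.49347·0.798636) = 50 → T_P = 30.654 ≈ 30.65 N.
Then T_Q = 1.49347 × 30.654 = 45.78 N.

T_P = 30.65 N, T_Q = 45.78 N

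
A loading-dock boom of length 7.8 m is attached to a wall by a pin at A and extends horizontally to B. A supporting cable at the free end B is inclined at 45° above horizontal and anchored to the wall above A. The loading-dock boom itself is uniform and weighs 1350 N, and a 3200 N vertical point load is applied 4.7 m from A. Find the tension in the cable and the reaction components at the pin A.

T = 3681 N, A_x = 2603 N, A_y = 1947 N

ΣM about A: T·sin45°·7.8 − 1350·3.9 − 3200·4.7 = 0 → T = 20305/(7.8·0.707107) = 3681.49 ≈ 3681 N.
ΣF_x = 0: A_x − T·cos45° = 0 → A_x = 3681.49 × 0.707107 = 2603 N.
ΣF_y = 0: A_y + T·sin45° − 1350 − 3200 = 0 → A_y = 4550 − 3681.49 × 0.707107 = 1947 N.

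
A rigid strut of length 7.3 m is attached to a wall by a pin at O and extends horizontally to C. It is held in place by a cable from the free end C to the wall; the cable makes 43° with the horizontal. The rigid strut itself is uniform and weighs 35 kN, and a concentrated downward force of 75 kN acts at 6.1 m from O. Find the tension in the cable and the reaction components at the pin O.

T = 117.6 kN, O_x = 85.97 kN, O_y = 29.83 kN

ΣM about O: T·sin43°·7.3 − 35·3.65 − 75·6.1 = 0 → T = 585.25/(7.3·0.681998) = 117.553 ≈ 117.6 kN.
ΣF_x = 0: O_x − T·cos43° = 0 → O_x = 117.553 × 0.731354 = 85.97 kN.
ΣF_y = 0: O_y + T·sin43° − 35 − 75 = 0 → O_y = 110 − 117.553 × 0.681998 = 29.83 kN.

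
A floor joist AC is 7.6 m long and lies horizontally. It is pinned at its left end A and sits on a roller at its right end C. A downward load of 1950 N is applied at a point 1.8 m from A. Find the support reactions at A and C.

A_x = 0, A_y = 1488 N, C_y = 461.8 N

ΣM about A: C_y·7.6 − 1950·1.8 = 0 → C_y = 3510/7.6 = 461.842 ≈ 461.8 N.
ΣF_y = 0: A_y + 461.842 − 1950 = 0 → A_y = 1488 N.
ΣF_x = 0: no horizontal applied forces, so A_x = 0.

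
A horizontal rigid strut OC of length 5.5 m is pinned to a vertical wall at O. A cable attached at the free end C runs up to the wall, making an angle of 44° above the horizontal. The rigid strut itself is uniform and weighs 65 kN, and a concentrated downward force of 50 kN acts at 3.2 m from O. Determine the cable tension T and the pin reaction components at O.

T = 88.66 kN, O_x = 63.78 kN, O_y = 53.41 kN

ΣM about O: T·sin44°·5.5 − 65·2.75 − 50·3.2 = 0 → T = 338.75/(5.5·0.694658) = 88.6636 ≈ 88.66 kN.
ΣF_x = 0: O_x − T·cos44° = 0 → O_x = 88.6636 × 0.71934 = 63.78 kN.
ΣF_y = 0: O_y + T·sin44° − 65 − 50 = 0 → O_y = 115 − 88.6636 × 0.694658 = 53.41 kN.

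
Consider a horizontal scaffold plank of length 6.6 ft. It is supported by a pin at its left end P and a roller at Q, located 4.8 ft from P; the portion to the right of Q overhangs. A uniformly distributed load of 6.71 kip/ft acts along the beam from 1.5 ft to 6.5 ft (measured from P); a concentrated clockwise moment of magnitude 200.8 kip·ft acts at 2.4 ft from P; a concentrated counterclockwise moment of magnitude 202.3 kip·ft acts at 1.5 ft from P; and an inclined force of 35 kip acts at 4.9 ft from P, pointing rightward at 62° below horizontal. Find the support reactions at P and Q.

P_x = -16.43 kip, P_y = 5.260 kip, Q_y = 59.19 kip

Resultant of the distributed load: 6.71 × 5 = 33.55 kip at 4 ft from P.
ΣM about P: Q_y·4.8 − (6.71·5)·4 − 200.8 + 202.3 − 35·sin62°·4.9 = 0 → Q_y = 284.126/4.8 = 59.1929 ≈ 59.19 kip.
ΣF_y = 0: P_y + 59.1929 − 6.71·5 − 35·sin62° = 0 → P_y = 5.260 kip.
ΣF_x = 0: P_x + 35·cos62° = 0 → P_x = -16.43 kip.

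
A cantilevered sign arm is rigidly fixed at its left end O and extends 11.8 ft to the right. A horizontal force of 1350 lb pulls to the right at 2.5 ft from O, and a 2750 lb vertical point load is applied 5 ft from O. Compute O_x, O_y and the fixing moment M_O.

ΣF_x = 0: O_x + 1350 = 0 → O_x = -1350 lb.
ΣF_y = 0: O_y − 2750 = 0 → O_y = 2750 lb.
ΣM about O: M_O − 2750·5 = 0 → M_O = 13750 lb·ft.

O_x = -1350 lb, O_y = 2750 lb, M_O = 13750 lb·ft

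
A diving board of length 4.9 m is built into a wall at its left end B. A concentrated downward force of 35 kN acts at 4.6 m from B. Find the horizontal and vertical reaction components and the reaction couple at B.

B_x = 0, B_y = 35.00 kN, M_B = 161.0 kN·m

ΣF_x = 0: B_x = 0.
ΣF_y = 0: B_y − 35 = 0 → B_y = 35.00 kN.
ΣM about B: M_B − 35·4.6 = 0 → M_B = 161.0 kN·m.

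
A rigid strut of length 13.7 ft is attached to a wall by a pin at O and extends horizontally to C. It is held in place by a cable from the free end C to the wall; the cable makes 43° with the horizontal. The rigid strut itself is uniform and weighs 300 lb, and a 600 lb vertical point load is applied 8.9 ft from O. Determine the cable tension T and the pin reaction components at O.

ΣM about O: T·sin43°·13.7 − 300·6.85 − 600·8.9 = 0 → T = 7395/(13.7·0.681998) = 791.47 ≈ 791.5 lb.
ΣF_x = 0: O_x − T·cos43° = 0 → O_x = 791.47 × 0.731354 = 578.8 lb.
ΣF_y = 0: O_y + T·sin43° − 300 − 600 = 0 → O_y = 900 − 791.47 × 0.681998 = 360.2 lb.

T = 791.5 lb, O_x = 578.8 lb, O_y = 360.2 lb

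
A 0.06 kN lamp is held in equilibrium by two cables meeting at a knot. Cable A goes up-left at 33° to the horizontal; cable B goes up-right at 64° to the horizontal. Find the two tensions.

T_A = 0.02650 kN, T_B = 0.05070 kN

ΣF_x = 0: −T_A·cos33° + T_B·cos64° = 0 → T_B = 1.91315·T_A.
ΣF_y = 0: T_A·sin33° + T_B·sin64° = 0.06.
Substitute: T_A·(0.544639 + 1.91315·0.898794) = 0.06 → T_A = 0.0264998 ≈ 0.02650 kN.
Then T_B = 1.91315 × 0.0264998 = 0.05070 kN.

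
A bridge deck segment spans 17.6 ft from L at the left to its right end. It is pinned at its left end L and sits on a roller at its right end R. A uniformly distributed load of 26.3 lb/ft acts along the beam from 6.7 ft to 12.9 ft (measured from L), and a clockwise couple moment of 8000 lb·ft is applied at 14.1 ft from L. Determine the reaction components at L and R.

L_x = 0, L_y = -382.3 lb, R_y = 545.3 lb

Resultant of the distributed load: 26.3 × 6.2 = 163.06 lb at 9.8 ft from L.
Moments about L: R_y·17.6 − (26.3·6.2)·9.8 − 8000 = 0 → R_y = 9597.988/17.6 = 545.34 ≈ 545.3 lb.
ΣF_y = 0: L_y + 545.34 − 26.3·6.2 = 0 → L_y = -382.3 lb.
ΣF_x = 0: no horizontal applied forces, so L_x = 0.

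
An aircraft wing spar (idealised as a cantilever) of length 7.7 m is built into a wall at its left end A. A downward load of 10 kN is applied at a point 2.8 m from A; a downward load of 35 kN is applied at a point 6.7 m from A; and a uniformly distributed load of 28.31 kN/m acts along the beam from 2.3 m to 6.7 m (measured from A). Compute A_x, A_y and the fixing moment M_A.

A_x = 0, A_y = 169.6 kN, M_A = 823.0 kN·m

Resultant of the distributed load: 28.31 × 4.4 = 124.564 kN at 4.5 m from A.
ΣF_x = 0: A_x = 0.
ΣF_y = 0: A_y − 10 − 35 − 28.31·4.4 = 0 → A_y = 169.6 kN.
ΣM about A: M_A − 10·2.8 − 35·6.7 − (28.31·4.4)·4.5 = 0 → M_A = 823.0 kN·m.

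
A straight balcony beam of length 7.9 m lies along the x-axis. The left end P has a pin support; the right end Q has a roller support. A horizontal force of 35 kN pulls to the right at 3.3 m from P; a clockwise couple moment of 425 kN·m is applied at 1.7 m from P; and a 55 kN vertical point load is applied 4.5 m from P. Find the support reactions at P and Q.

ΣM about P: Q_y·7.9 − 425 − 55·4.5 = 0 → Q_y = 672.5/7.9 = 85.1266 ≈ 85.13 kN.
ΣF_y = 0: P_y + 85.1266 − 55 = 0 → P_y = -30.13 kN.
ΣF_x = 0: P_x + 35 = 0 → P_x = -35.00 kN.

P_x = -35.00 kN, P_y = -30.13 kN, Q_y = 85.13 kN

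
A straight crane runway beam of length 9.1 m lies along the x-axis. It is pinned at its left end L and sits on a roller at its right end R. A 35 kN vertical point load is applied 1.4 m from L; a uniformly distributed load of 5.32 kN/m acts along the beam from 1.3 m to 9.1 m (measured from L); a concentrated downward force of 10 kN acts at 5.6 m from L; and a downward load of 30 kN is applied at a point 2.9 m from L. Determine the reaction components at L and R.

Resultant of the distributed load: 5.32 × 7.8 = 41.496 kN at 5.2 m from L.
ΣM about L: R_y·9.1 − 35·1.4 − (5.32·7.8)·5.2 − 10·5.6 − 30·2.9 = 0 → R_y = 407.7792/9.1 = 44.8109 ≈ 44.81 kN.
ΣF_y = 0: L_y + 44.8109 − 35 − 5.32·7.8 − 10 − 30 = 0 → L_y = 71.69 kN.
ΣF_x = 0: no horizontal applied forces, so L_x = 0.

L_x = 0, L_y = 71.69 kN, R_y = 44.81 kN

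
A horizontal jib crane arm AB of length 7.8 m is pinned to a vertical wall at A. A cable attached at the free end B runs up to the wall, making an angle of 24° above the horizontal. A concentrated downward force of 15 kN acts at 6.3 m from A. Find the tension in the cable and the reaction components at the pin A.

T = 29.79 kN, A_x = 27.21 kN, A_y = 2.885 kN

ΣM about A: T·sin24°·7.8 − 15·6.3 = 0 → T = 94.5/(7.8·0.406737) = 29.7868 ≈ 29.79 kN.
ΣF_x = 0: A_x − T·cos24° = 0 → A_x = 29.7868 × 0.913545 = 27.21 kN.
ΣF_y = 0: A_y + T·sin24° − 15 = 0 → A_y = 15 − 29.7868 × 0.406737 = 2.885 kN.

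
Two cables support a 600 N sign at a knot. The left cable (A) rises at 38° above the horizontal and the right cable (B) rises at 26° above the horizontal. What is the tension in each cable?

T_A = 600.0 N, T_B = 526.0 N

ΣF_x = 0: −T_A·cos38° + T_B·cos26° = 0 → T_B = 0.876742·T_A.
ΣF_y = 0: T_A·sin38° + T_B·sin26° = 600.
Substitute: T_A·(0.615661 + 0.876742·0.438371) = 600 → T_A = 600.0 N.
Then T_B = 0.876742 × 600 = 526.0 N.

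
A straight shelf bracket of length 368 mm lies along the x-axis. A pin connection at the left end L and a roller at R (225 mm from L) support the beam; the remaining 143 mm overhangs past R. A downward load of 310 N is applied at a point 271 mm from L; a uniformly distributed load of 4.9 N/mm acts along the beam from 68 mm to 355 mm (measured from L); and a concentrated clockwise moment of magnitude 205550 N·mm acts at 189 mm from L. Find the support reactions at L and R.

Resultant of the distributed load: 4.9 × 287 = 1406.3 N at 211.5 mm from L.
Moments about L: R_y·225 − 310·271 − (4.9·287)·211.5 − 205550 = 0 → R_y = 586992.45/225 = 2608.86 ≈ 2609 N.
ΣF_y = 0: L_y + 2608.86 − 310 − 4.9·287 = 0 → L_y = -892.6 N.
ΣF_x = 0: no horizontal applied forces, so L_x = 0.

L_x = 0, L_y = -892.6 N, R_y = 2609 N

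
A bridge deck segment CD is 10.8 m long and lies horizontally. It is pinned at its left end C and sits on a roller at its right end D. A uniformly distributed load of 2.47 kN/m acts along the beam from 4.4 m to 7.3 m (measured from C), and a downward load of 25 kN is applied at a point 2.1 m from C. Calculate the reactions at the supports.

Resultant of the distributed load: 2.47 × 2.9 = 7.163 kN at 5.85 m from C.
ΣM about C: D_y·10.8 − (2.47·2.9)·5.85 − 25·2.1 = 0 → D_y = 94.40355/10.8 = 8.74107 ≈ 8.741 kN.
ΣF_y = 0: C_y + 8.74107 − 2.47·2.9 − 25 = 0 → C_y = 23.42 kN.
ΣF_x = 0: no horizontal applied forces, so C_x = 0.

C_x = 0, C_y = 23.42 kN, D_y = 8.741 kN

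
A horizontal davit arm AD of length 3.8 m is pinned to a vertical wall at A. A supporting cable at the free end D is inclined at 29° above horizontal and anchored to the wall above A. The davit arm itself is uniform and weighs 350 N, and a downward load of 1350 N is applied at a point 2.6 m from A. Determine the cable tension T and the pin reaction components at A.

ΣM about A: T·sin29°·3.8 − 350·1.9 − 1350·2.6 = 0 → T = 4175/(3.8·0.48481) = 2266.22 ≈ 2266 N.
ΣF_x = 0: A_x − T·cos29° = 0 → A_x = 2266.22 × 0.87462 = 1982 N.
ΣF_y = 0: A_y + T·sin29° − 350 − 1350 = 0 → A_y = 1700 − 2266.22 × 0.48481 = 601.3 N.

T = 2266 N, A_x = 1982 N, A_y = 601.3 N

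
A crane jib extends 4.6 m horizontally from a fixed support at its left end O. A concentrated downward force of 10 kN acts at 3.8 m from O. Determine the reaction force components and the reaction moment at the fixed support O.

O_x = 0, O_y = 10.00 kN, M_O = 38.00 kN·m

ΣF_x = 0: O_x = 0.
ΣF_y = 0: O_y − 10 = 0 → O_y = 10.00 kN.
ΣM about O: M_O − 10·3.8 = 0 → M_O = 38.00 kN·m.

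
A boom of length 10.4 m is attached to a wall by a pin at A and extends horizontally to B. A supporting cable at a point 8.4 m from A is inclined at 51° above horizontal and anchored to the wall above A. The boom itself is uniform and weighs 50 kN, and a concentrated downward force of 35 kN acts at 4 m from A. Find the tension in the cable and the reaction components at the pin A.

ΣM about A: T·sin51°·8.4 − 50·5.2 − 35·4 = 0 → T = 400/(8.4·0.777146) = 61.2743 ≈ 61.27 kN.
ΣF_x = 0: A_x − T·cos51° = 0 → A_x = 61.2743 × 0.62932 = 38.56 kN.
ΣF_y = 0: A_y + T·sin51° − 50 − 35 = 0 → A_y = 85 − 61.2743 × 0.777146 = 37.38 kN.

T = 61.27 kN, A_x = 38.56 kN, A_y = 37.38 kN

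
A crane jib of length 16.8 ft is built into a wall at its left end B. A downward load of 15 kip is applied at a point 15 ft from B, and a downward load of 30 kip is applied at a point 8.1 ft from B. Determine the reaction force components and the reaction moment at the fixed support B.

ΣF_x = 0: B_x = 0.
ΣF_y = 0: B_y − 15 − 30 = 0 → B_y = 45.00 kip.
ΣM about B: M_B − 15·15 − 30·8.1 = 0 → M_B = 468.0 kip·ft.

B_x = 0, B_y = 45.00 kip, M_B = 468.0 kip·ft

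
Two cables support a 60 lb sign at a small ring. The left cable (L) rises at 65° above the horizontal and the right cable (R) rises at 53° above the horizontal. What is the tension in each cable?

T_L = 40.90 lb, T_R = 28.72 lb

ΣF_x = 0: −T_L·cos65° + T_R·cos53° = 0 → T_R = 0.702239·T_L.
ΣF_y = 0: T_L·sin65° + T_R·sin53° = 60.
Substitute: T_L·(0.906308 + 0.702239·0.798636) = 60 → T_L = 40.8959 ≈ 40.90 lb.
Then T_R = 0.702239 × 40.8959 = 28.72 lb.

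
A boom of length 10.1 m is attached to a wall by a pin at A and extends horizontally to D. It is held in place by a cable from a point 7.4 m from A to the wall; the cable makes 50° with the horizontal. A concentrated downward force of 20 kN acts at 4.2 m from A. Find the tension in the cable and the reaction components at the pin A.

ΣM about A: T·sin50°·7.4 − 20·4.2 = 0 → T = 84/(7.4·0.766044) = 14.8181 ≈ 14.82 kN.
ΣF_x = 0: A_x − T·cos50° = 0 → A_x = 14.8181 × 0.642788 = 9.525 kN.
ΣF_y = 0: A_y + T·sin50° − 20 = 0 → A_y = 20 − 14.8181 × 0.766044 = 8.649 kN.

T = 14.82 kN, A_x = 9.525 kN, A_y = 8.649 kN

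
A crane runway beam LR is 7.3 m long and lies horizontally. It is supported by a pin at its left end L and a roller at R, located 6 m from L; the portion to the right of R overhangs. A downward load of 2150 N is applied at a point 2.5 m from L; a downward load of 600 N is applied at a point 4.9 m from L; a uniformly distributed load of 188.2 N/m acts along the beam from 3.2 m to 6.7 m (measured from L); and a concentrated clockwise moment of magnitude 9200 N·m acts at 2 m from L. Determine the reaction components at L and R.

L_x = 0, L_y = -53.89 N, R_y = 3463 N

Resultant of the distributed load: 188.2 × 3.5 = 658.7 N at 4.95 m from L.
Moments about L: R_y·6 − 2150·2.5 − 600·4.9 − (188.2·3.5)·4.95 − 9200 = 0 → R_y = 20775.565/6 = 3462.59 ≈ 3463 N.
ΣF_y = 0: L_y + 3462.59 − 2150 − 600 − 188.2·3.5 = 0 → L_y = -53.89 N.
ΣF_x = 0: no horizontal applied forces, so L_x = 0.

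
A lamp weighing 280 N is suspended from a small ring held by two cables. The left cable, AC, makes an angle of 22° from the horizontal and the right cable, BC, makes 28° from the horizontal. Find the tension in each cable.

ΣF_x = 0: −T_AC·cos22° + T_BC·cos28° = 0 → T_BC = 1.0501·T_AC.
ΣF_y = 0: T_AC·sin22° + T_BC·sin28° = 280.
Substitute: T_AC·(0.374607 + 1.0501·0.469472) = 280 → T_AC = 322.73 ≈ 322.7 N.
Then T_BC = 1.0501 × 322.73 = 338.9 N.

T_AC = 322.7 N, T_BC = 338.9 N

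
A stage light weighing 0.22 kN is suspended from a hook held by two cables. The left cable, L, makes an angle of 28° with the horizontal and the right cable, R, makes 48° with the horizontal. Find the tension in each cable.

ΣF_x = 0: −T_L·cos28° + T_R·cos48° = 0 → T_R = 1.31954·T_L.
ΣF_y = 0: T_L·sin28° + T_R·sin48° = 0.22.
Substitute: T_L·(0.469472 + 1.31954·0.743145) = 0.22 → T_L = 0.151716 ≈ 0.1517 kN.
Then T_R = 1.31954 × 0.151716 = 0.2002 kN.

T_L = 0.1517 kN, T_R = 0.2002 kN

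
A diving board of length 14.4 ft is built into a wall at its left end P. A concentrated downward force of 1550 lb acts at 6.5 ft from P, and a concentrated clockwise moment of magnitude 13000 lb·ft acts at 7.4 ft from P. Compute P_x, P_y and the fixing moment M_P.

ΣF_x = 0: P_x = 0.
ΣF_y = 0: P_y − 1550 = 0 → P_y = 1550 lb.
ΣM about P: M_P − 1550·6.5 − 13000 = 0 → M_P = 23080 lb·ft.

P_x = 0, P_y = 1550 lb, M_P = 23080 lb·ft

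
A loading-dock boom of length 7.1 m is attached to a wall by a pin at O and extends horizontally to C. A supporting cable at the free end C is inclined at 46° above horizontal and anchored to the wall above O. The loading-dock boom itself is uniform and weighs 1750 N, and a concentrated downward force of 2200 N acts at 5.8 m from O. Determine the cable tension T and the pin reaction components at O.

ΣM about O: T·sin46°·7.1 − 1750·3.55 − 2200·5.8 = 0 → T = 18972.5/(7.1·0.71934) = 3714.77 ≈ 3715 N.
ΣF_x = 0: O_x − T·cos46° = 0 → O_x = 3714.77 × 0.694658 = 2580 N.
ΣF_y = 0: O_y + T·sin46° − 1750 − 2200 = 0 → O_y = 3950 − 3714.77 × 0.71934 = 1278 N.

T = 3715 N, O_x = 2580 N, O_y = 1278 N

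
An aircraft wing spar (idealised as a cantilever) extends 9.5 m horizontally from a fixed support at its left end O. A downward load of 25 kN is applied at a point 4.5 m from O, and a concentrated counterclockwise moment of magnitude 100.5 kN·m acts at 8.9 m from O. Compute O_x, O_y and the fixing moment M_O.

ΣF_x = 0: O_x = 0.
ΣF_y = 0: O_y − 25 = 0 → O_y = 25.00 kN.
ΣM about O: M_O − 25·4.5 + 100.5 = 0 → M_O = 12.00 kN·m.

O_x = 0, O_y = 25.00 kN, M_O = 12.00 kN·m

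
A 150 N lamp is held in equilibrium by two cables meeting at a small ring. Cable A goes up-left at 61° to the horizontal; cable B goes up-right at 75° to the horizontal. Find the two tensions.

T_A = 55.89 N, T_B = 104.7 N

ΣF_x = 0: −T_A·cos61° + T_B·cos75° = 0 → T_B = 1.87316·T_A.
ΣF_y = 0: T_A·sin61° + T_B·sin75° = 150.
Substitute: T_A·(0.87462 + 1.87316·0.965926) = 150 → T_A = 55.8877 ≈ 55.89 N.
Then T_B = 1.87316 × 55.8877 = 104.7 N.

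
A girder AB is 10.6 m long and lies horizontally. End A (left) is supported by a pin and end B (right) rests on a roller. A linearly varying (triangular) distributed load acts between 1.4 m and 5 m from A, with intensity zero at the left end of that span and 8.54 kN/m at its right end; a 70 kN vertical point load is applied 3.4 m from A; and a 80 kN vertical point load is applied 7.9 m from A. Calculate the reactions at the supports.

Resultant of the triangular load: ½ × 8.54 × 3.6 = 15.372 kN, acting at 3.8 m from A (one-third of the span from the peak).
Moments about A: B_y·10.6 − (½·8.54·3.6)·3.8 − 70·3.4 − 80·7.9 = 0 → B_y = 928.4136/10.6 = 87.5862 ≈ 87.59 kN.
ΣF_y = 0: A_y + 87.5862 − ½·8.54·3.6 − 70 − 80 = 0 → A_y = 77.79 kN.
ΣF_x = 0: no horizontal applied forces, so A_x = 0.

A_x = 0, A_y = 77.79 kN, B_y = 87.59 kN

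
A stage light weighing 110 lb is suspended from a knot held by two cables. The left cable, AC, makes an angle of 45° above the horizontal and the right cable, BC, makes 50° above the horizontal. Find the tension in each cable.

ΣF_x = 0: −T_AC·cos45° + T_BC·cos50° = 0 → T_BC = 1.10006·T_AC.
ΣF_y = 0: T_AC·sin45° + T_BC·sin50° = 110.
Substitute: T_AC·(0.707107 + 1.10006·0.766044) = 110 → T_AC = 70.9768 ≈ 70.98 lb.
Then T_BC = 1.10006 × 70.9768 = 78.08 lb.

T_AC = 70.98 lb, T_BC = 78.08 lb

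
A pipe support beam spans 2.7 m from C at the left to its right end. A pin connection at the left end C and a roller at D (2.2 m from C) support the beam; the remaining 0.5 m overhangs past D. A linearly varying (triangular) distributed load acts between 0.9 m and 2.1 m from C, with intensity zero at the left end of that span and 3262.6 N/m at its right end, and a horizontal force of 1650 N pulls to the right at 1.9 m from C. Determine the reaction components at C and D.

Resultant of the triangular load: ½ × 3262.6 × 1.2 = 1957.56 N, acting at 1.7 m from C (one-third of the span from the peak).
Taking moments about C: D_y·2.2 − (½·3262.6·1.2)·1.7 = 0 → D_y = 3327.852/2.2 = 1512.66 ≈ 1513 N.
ΣF_y = 0: C_y + 1512.66 − ½·3262.6·1.2 = 0 → C_y = 444.9 N.
ΣF_x = 0: C_x + 1650 = 0 → C_x = -1650 N.

C_x = -1650 N, C_y = 444.9 N, D_y = 1513 N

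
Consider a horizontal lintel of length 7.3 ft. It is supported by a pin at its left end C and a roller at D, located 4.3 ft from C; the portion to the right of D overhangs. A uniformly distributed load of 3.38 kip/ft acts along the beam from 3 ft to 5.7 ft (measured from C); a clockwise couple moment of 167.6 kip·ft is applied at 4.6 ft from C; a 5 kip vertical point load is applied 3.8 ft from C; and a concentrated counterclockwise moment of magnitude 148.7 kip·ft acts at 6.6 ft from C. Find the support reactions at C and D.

Resultant of the distributed load: 3.38 × 2.7 = 9.126 kip at 4.35 ft from C.
Moments about C: D_y·4.3 − (3.38·2.7)·4.35 − 167.6 − 5·3.8 + 148.7 = 0 → D_y = 77.5981/4.3 = 18.0461 ≈ 18.05 kip.
ΣF_y = 0: C_y + 18.0461 − 3.38·2.7 − 5 = 0 → C_y = -3.920 kip.
ΣF_x = 0: no horizontal applied forces, so C_x = 0.

C_x = 0, C_y = -3.920 kip, D_y = 18.05 kip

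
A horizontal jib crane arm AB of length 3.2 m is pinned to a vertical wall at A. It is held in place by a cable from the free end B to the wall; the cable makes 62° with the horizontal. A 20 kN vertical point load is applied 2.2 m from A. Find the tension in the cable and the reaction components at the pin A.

ΣM about A: T·sin62°·3.2 − 20·2.2 = 0 → T = 44/(3.2·0.882948) = 15.5728 ≈ 15.57 kN.
ΣF_x = 0: A_x − T·cos62° = 0 → A_x = 15.5728 × 0.469472 = 7.311 kN.
ΣF_y = 0: A_y + T·sin62° − 20 = 0 → A_y = 20 − 15.5728 × 0.882948 = 6.250 kN.

T = 15.57 kN, A_x = 7.311 kN, A_y = 6.250 kN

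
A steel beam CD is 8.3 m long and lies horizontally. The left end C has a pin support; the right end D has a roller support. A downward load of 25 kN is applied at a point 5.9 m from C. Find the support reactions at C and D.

Moments about C: D_y·8.3 − 25·5.9 = 0 → D_y = 147.5/8.3 = 17.7711 ≈ 17.77 kN.
ΣF_y = 0: C_y + 17.7711 − 25 = 0 → C_y = 7.229 kN.
ΣF_x = 0: no horizontal applied forces, so C_x = 0.

C_x = 0, C_y = 7.229 kN, D_y = 17.77 kN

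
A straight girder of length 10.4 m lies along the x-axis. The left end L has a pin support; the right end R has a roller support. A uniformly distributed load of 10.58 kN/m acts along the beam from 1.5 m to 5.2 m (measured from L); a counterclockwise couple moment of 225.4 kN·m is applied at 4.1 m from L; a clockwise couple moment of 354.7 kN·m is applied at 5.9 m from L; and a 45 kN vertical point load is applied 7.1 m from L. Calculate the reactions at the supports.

L_x = 0, L_y = 28.38 kN, R_y = 55.76 kN

Resultant of the distributed load: 10.58 × 3.7 = 39.146 kN at 3.35 m from L.
Taking moments about L: R_y·10.4 − (10.58·3.7)·3.35 + 225.4 − 354.7 − 45·7.1 = 0 → R_y = 579.9391/10.4 = 55.7634 ≈ 55.76 kN.
ΣF_y = 0: L_y + 55.7634 − 10.58·3.7 − 45 = 0 → L_y = 28.38 kN.
ΣF_x = 0: no horizontal applied forces, so L_x = 0.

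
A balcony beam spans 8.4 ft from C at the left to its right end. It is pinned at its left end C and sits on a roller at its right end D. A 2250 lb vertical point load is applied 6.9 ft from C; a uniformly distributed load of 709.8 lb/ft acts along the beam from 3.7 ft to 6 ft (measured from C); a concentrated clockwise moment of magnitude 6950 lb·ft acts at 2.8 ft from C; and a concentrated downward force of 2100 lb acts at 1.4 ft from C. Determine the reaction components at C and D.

C_x = 0, C_y = 2014 lb, D_y = 3968 lb

Resultant of the distributed load: 709.8 × 2.3 = 1632.54 lb at 4.85 ft from C.
Taking moments about C: D_y·8.4 − 2250·6.9 − (709.8·2.3)·4.85 − 6950 − 2100·1.4 = 0 → D_y = 33332.819/8.4 = 3968.19 ≈ 3968 lb.
ΣF_y = 0: C_y + 3968.19 − 2250 − 709.8·2.3 − 2100 = 0 → C_y = 2014 lb.
ΣF_x = 0: no horizontal applied forces, so C_x = 0.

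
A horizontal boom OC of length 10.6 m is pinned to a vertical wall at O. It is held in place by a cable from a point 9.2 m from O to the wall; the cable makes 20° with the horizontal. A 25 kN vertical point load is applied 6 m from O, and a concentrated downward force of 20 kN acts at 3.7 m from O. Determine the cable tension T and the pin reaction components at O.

T = 71.19 kN, O_x = 66.90 kN, O_y = 20.65 kN

ΣM about O: T·sin20°·9.2 − 25·6 − 20·3.7 = 0 → T = 224/(9.2·0.34202) = 71.1883 ≈ 71.19 kN.
ΣF_x = 0: O_x − T·cos20° = 0 → O_x = 71.1883 × 0.939693 = 66.90 kN.
ΣF_y = 0: O_y + T·sin20° − 25 − 20 = 0 → O_y = 45 − 71.1883 × 0.34202 = 20.65 kN.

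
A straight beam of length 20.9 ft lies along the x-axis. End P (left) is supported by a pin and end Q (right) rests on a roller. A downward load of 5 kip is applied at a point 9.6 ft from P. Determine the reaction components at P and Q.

Taking moments about P: Q_y·20.9 − 5·9.6 = 0 → Q_y = 48/20.9 = 2.29665 ≈ 2.297 kip.
ΣF_y = 0: P_y + 2.29665 − 5 = 0 → P_y = 2.703 kip.
ΣF_x = 0: no horizontal applied forces, so P_x = 0.

P_x = 0, P_y = 2.703 kip, Q_y = 2.297 kip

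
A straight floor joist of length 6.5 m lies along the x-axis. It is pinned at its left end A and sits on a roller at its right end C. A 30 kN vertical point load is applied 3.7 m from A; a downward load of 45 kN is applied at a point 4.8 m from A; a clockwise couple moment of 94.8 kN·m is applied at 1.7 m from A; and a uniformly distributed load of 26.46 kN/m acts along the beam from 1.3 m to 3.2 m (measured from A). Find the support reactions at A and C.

A_x = 0, A_y = 42.98 kN, C_y = 82.29 kN

Resultant of the distributed load: 26.46 × 1.9 = 50.274 kN at 2.25 m from A.
Moments about A: C_y·6.5 − 30·3.7 − 45·4.8 − 94.8 − (26.46·1.9)·2.25 = 0 → C_y = 534.9165/6.5 = 82.2948 ≈ 82.29 kN.
ΣF_y = 0: A_y + 82.2948 − 30 − 45 − 26.46·1.9 = 0 → A_y = 42.98 kN.
ΣF_x = 0: no horizontal applied forces, so A_x = 0.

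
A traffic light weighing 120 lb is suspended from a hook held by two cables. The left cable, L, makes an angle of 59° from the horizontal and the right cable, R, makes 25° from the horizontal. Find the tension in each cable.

ΣF_x = 0: −T_L·cos59° + T_R·cos25° = 0 → T_R = 0.568282·T_L.
ΣF_y = 0: T_L·sin59° + T_R·sin25° = 120.
Substitute: T_L·(0.857167 + 0.568282·0.422618) = 120 → T_L = 109.356 ≈ 109.4 lb.
Then T_R = 0.568282 × 109.356 = 62.15 lb.

T_L = 109.4 lb, T_R = 62.15 lb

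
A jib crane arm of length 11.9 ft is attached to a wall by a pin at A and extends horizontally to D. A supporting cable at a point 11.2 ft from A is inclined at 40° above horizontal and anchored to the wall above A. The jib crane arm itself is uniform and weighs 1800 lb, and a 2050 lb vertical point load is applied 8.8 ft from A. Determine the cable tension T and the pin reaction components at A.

ΣM about A: T·sin40°·11.2 − 1800·5.95 − 2050·8.8 = 0 → T = 28750/(11.2·0.642788) = 3993.49 ≈ 3993 lb.
ΣF_x = 0: A_x − T·cos40° = 0 → A_x = 3993.49 × 0.766044 = 3059 lb.
ΣF_y = 0: A_y + T·sin40° − 1800 − 2050 = 0 → A_y = 3850 − 3993.49 × 0.642788 = 1283 lb.

T = 3993 lb, A_x = 3059 lb, A_y = 1283 lb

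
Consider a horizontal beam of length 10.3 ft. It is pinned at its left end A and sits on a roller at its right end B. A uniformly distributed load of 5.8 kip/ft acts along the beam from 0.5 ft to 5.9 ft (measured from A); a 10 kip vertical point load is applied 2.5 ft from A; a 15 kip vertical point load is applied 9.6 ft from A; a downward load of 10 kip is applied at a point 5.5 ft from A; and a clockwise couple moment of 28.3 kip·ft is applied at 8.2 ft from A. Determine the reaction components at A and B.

Resultant of the distributed load: 5.8 × 5.4 = 31.32 kip at 3.2 ft from A.
Taking moments about A: B_y·10.3 − (5.8·5.4)·3.2 − 10·2.5 − 15·9.6 − 10·5.5 − 28.3 = 0 → B_y = 352.524/10.3 = 34.2256 ≈ 34.23 kip.
ΣF_y = 0: A_y + 34.2256 − 5.8·5.4 − 10 − 15 − 10 = 0 → A_y = 32.09 kip.
ΣF_x = 0: no horizontal applied forces, so A_x = 0.

A_x = 0, A_y = 32.09 kip, B_y = 34.23 kip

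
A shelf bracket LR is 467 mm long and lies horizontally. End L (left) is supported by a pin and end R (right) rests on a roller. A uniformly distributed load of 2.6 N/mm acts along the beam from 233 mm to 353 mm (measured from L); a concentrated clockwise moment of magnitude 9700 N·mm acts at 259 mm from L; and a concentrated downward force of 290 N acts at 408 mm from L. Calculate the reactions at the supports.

L_x = 0, L_y = 132.1 N, R_y = 469.9 N

Resultant of the distributed load: 2.6 × 120 = 312 N at 293 mm from L.
Taking moments about L: R_y·467 − (2.6·120)·293 − 9700 − 290·408 = 0 → R_y = 219436/467 = 469.884 ≈ 469.9 N.
ΣF_y = 0: L_y + 469.884 − 2.6·120 − 290 = 0 → L_y = 132.1 N.
ΣF_x = 0: no horizontal applied forces, so L_x = 0.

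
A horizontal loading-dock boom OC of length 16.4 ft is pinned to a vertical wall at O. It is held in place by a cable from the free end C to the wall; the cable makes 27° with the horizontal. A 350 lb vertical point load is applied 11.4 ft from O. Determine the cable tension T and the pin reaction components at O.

ΣM about O: T·sin27°·16.4 − 350·11.4 = 0 → T = 3990/(16.4·0.45399) = 535.899 ≈ 535.9 lb.
ΣF_x = 0: O_x − T·cos27° = 0 → O_x = 535.899 × 0.891007 = 477.5 lb.
ΣF_y = 0: O_y + T·sin27° − 350 = 0 → O_y = 350 − 535.899 × 0.45399 = 106.7 lb.

T = 535.9 lb, O_x = 477.5 lb, O_y = 106.7 lb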